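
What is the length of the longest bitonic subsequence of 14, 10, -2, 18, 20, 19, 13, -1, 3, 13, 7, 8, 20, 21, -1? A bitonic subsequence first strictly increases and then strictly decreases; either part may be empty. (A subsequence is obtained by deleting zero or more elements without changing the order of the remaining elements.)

8

Let inc[i] be the LIS ending at i and dec[i] the longest strictly decreasing subsequence starting at i. inc = [1, 1, 1, 2, 3, 3, 2, 2, 3, 4, 4, 5, 6, 7, 2], dec = [4, 3, 1, 4, 5, 4, 3, 1, 2, 3, 2, 2, 2, 2, 1].
max_i inc[i]+dec[i]−1 = 8, with one witness -2, -1, 3, 7, 8, 20, 21, -1.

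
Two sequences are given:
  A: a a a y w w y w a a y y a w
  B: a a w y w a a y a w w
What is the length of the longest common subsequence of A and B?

A longest common subsequence is aawywaayaw (length 10); the LCS DP confirms no longer common subsequence exists.

10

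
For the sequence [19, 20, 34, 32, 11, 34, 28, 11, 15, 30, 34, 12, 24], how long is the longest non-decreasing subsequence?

Let dp[i] be the longest non-decreasing subsequence ending at position i. Then dp = [1, 2, 3, 3, 1, 4, 3, 2, 3, 4, 5, 3, 4].
The maximum is 5; one witness is 19, 20, 34, 34, 34 at positions 1,2,3,6,11.

5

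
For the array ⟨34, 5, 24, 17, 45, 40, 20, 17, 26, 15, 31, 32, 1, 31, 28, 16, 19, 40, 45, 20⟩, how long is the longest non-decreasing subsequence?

8

Let dp[i] be the longest non-decreasing subsequence ending at position i. Then dp = [1, 1, 2, 2, 3, 3, 3, 3, 4, 2, 5, 6, 1, 6, 5, 3, 4, 7, 8, 5].
The maximum is 8; one witness is 5, 17, 20, 26, 31, 32, 40, 45 at positions 2,4,7,9,11,12,18,19.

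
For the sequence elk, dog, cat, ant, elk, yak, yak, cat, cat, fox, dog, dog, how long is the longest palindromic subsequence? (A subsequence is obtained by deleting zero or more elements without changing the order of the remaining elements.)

Using dp[i][j] = 2 + dp[i+1][j−1] if the ends match, else max(dp[i+1][j], dp[i][j−1]):
dp[1][12] = 6. A witness is dog cat yak yak cat dog at positions 2,3,6,7,9,12.

6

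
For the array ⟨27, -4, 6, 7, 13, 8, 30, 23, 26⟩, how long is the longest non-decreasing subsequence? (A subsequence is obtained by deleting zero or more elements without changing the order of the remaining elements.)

Scanning left to right, the best length ending at each element is: 27→1, -4→1, 6→2, 7→3, 13→4, 8→4, 30→5, 23→5, 26→6.
So the longest non-decreasing subsequence has length 6, e.g. -4, 6, 7, 13, 23, 26.

6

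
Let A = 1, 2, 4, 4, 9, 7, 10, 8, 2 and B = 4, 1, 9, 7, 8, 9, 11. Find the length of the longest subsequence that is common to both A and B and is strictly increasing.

3

A longest common strictly increasing subsequence is 4, 7, 8 (length 3); it appears in order in both A and B, and no longer such subsequence exists.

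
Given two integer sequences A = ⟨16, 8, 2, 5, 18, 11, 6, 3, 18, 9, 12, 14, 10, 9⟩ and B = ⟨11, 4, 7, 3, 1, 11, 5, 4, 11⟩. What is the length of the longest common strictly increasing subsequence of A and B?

2

A longest common strictly increasing subsequence is 5, 11 (length 2); it appears in order in both A and B, and no longer such subsequence exists.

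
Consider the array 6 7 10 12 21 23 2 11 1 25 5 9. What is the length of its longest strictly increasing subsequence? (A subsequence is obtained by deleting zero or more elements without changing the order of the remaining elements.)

Scanning left to right, the best length ending at each element is: 6→1, 7→2, 10→3, 12→4, 21→5, 23→6, 2→1, 11→4, 1→1, 25→7, 5→2, 9→3.
So the longest increasing subsequence has length 7, e.g. 6, 7, 10, 12, 21, 23, 25.

7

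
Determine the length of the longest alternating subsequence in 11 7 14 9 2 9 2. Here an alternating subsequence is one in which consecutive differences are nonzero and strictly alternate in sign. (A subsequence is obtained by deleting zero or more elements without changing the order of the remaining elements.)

6

A longest alternating subsequence is 11, 7, 14, 2, 9, 2 (positions 1,2,3,5,6,7); its 5 consecutive differences strictly alternate in sign, and length 6 is optimal.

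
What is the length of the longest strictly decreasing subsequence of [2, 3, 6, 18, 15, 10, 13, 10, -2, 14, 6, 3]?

6

Scanning left to right, the best length ending at each element is: 2→1, 3→1, 6→1, 18→1, 15→2, 10→3, 13→3, 10→4, -2→5, 14→3, 6→5, 3→6.
So the longest decreasing subsequence has length 6, e.g. 18, 15, 13, 10, 6, 3.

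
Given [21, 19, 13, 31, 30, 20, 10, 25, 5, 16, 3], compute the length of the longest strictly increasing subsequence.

3

One longest increasing subsequence is 19, 20, 25 (positions 2,6,8), of length 3; no longer one exists.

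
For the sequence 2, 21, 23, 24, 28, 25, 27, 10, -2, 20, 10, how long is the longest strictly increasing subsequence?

6

Scanning left to right, the best length ending at each element is: 2→1, 21→2, 23→3, 24→4, 28→5, 25→5, 27→6, 10→2, -2→1, 20→3, 10→2.
So the longest increasing subsequence has length 6, e.g. 2, 21, 23, 24, 25, 27.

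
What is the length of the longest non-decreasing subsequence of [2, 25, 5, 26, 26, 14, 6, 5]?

4

Let dp[i] be the longest non-decreasing subsequence ending at position i. Then dp = [1, 2, 2, 3, 4, 3, 3, 3].
The maximum is 4; one witness is 2, 25, 26, 26 at positions 1,2,4,5.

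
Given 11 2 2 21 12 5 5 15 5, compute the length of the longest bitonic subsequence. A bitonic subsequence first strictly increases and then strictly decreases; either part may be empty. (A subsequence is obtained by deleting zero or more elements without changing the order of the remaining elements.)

Let inc[i] be the LIS ending at i and dec[i] the longest strictly decreasing subsequence starting at i. inc = [1, 1, 1, 2, 2, 2, 2, 3, 2], dec = [2, 1, 1, 3, 2, 1, 1, 2, 1].
max_i inc[i]+dec[i]−1 = 4, with one witness 11, 21, 15, 5.

4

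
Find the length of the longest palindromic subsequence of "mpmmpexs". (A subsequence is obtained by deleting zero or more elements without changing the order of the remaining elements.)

One longest palindromic subsequence is pmmp (positions 2,3,4,5); it reads the same forward and backward, and the interval DP gives dp[1][8] = 4.

4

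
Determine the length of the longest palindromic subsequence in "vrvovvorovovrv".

Using dp[i][j] = 2 + dp[i+1][j−1] if the ends match, else max(dp[i+1][j], dp[i][j−1]):
dp[1][14] = 13. A witness is vrvovorovovrv at positions 1,2,3,4,5,7,8,9,10,11,12,13,14.

13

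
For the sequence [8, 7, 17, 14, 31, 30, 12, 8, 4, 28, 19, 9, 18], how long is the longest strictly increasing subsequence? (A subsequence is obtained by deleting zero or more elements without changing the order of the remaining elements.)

Let dp[i] be the longest increasing subsequence ending at position i. Then dp = [1, 1, 2, 2, 3, 3, 2, 2, 1, 3, 3, 3, 4].
The maximum is 4; one witness is 7, 8, 9, 18 at positions 2,8,12,13.

4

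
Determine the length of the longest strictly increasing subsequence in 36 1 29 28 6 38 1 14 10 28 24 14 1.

4

Scanning left to right, the best length ending at each element is: 36→1, 1→1, 29→2, 28→2, 6→2, 38→3, 1→1, 14→3, 10→3, 28→4, 24→4, 14→4, 1→1.
So the longest increasing subsequence has length 4, e.g. 1, 6, 14, 28.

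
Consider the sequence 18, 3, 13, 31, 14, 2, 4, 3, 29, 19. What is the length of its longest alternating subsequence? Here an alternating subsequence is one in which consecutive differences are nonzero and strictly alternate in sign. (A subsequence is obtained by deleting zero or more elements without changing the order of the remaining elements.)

A longest alternating subsequence is 18, 3, 13, 2, 4, 3, 29, 19 (positions 1,2,3,6,7,8,9,10); its 7 consecutive differences strictly alternate in sign, and length 8 is optimal.

8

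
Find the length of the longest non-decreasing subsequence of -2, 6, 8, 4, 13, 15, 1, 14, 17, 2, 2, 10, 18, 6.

7

Scanning left to right, the best length ending at each element is: -2→1, 6→2, 8→3, 4→2, 13→4, 15→5, 1→2, 14→5, 17→6, 2→3, 2→4, 10→5, 18→7, 6→5.
So the longest non-decreasing subsequence has length 7, e.g. -2, 6, 8, 13, 15, 17, 18.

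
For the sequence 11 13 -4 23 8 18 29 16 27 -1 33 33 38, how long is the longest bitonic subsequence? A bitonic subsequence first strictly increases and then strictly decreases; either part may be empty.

6

Let inc[i] be the LIS ending at i and dec[i] the longest strictly decreasing subsequence starting at i. inc = [1, 2, 1, 3, 2, 3, 4, 3, 4, 2, 5, 5, 6], dec = [3, 3, 1, 4, 2, 3, 3, 2, 2, 1, 1, 1, 1].
max_i inc[i]+dec[i]−1 = 6, with one witness 11, 13, 23, 18, 16, -1.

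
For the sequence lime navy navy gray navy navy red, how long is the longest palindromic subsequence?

Using dp[i][j] = 2 + dp[i+1][j−1] if the ends match, else max(dp[i+1][j], dp[i][j−1]):
dp[1][7] = 5. A witness is navy navy gray navy navy at positions 2,3,4,5,6.

5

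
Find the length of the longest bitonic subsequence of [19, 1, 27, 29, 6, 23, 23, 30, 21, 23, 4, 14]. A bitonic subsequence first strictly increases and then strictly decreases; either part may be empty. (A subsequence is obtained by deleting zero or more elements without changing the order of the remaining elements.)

6

One longest bitonic subsequence is 19, 27, 29, 23, 21, 14 (positions 1,3,4,7,9,12): it rises to 29 then falls. Length 6 is optimal.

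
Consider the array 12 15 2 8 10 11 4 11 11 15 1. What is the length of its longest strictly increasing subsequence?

5

Let dp[i] be the longest increasing subsequence ending at position i. Then dp = [1, 2, 1, 2, 3, 4, 2, 4, 4, 5, 1].
The maximum is 5; one witness is 2, 8, 10, 11, 15 at positions 3,4,5,6,10.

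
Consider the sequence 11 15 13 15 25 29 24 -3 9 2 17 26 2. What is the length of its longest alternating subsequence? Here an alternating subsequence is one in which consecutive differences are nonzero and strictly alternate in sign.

A longest alternating subsequence is 11, 15, 13, 15, -3, 9, 2, 17, 2 (positions 1,2,3,4,8,9,10,11,13); its 8 consecutive differences strictly alternate in sign, and length 9 is optimal.

9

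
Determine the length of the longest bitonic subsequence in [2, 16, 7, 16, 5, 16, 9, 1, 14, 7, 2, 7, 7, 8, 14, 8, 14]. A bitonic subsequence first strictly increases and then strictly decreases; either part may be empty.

6

Let inc[i] be the LIS ending at i and dec[i] the longest strictly decreasing subsequence starting at i. inc = [1, 2, 2, 3, 2, 3, 3, 1, 4, 3, 2, 3, 3, 4, 5, 4, 5], dec = [2, 4, 3, 4, 2, 4, 3, 1, 3, 2, 1, 1, 1, 1, 2, 1, 1].
max_i inc[i]+dec[i]−1 = 6, with one witness 2, 7, 16, 14, 7, 2.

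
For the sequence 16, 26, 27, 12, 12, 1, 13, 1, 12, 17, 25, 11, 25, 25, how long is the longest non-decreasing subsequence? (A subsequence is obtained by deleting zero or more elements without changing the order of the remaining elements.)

Scanning left to right, the best length ending at each element is: 16→1, 26→2, 27→3, 12→1, 12→2, 1→1, 13→3, 1→2, 12→3, 17→4, 25→5, 11→3, 25→6, 25→7.
So the longest non-decreasing subsequence has length 7, e.g. 12, 12, 13, 17, 25, 25, 25.

7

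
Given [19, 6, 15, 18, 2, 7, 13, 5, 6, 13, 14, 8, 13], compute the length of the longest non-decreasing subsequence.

5

Let dp[i] be the longest non-decreasing subsequence ending at position i. Then dp = [1, 1, 2, 3, 1, 2, 3, 2, 3, 4, 5, 4, 5].
The maximum is 5; one witness is 6, 7, 13, 13, 14 at positions 2,6,7,10,11.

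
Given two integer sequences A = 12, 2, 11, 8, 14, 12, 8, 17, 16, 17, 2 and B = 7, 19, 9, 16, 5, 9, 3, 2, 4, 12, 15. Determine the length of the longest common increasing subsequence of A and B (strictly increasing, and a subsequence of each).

2

A longest common strictly increasing subsequence is 2, 12 (length 2); it appears in order in both A and B, and no longer such subsequence exists.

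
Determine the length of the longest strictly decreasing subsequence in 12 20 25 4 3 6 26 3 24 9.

3

Scanning left to right, the best length ending at each element is: 12→1, 20→1, 25→1, 4→2, 3→3, 6→2, 26→1, 3→3, 24→2, 9→3.
So the longest decreasing subsequence has length 3, e.g. 12, 4, 3.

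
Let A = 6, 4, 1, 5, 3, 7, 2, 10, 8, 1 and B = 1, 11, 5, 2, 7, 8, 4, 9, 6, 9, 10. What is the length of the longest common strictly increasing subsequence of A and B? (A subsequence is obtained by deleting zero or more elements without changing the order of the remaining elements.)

4

A longest common strictly increasing subsequence is 1, 5, 7, 8 (length 4); it appears in order in both A and B, and no longer such subsequence exists.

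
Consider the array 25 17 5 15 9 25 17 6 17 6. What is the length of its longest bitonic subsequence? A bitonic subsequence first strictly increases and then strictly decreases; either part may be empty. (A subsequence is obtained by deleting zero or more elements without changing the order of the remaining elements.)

5

Let inc[i] be the LIS ending at i and dec[i] the longest strictly decreasing subsequence starting at i. inc = [1, 1, 1, 2, 2, 3, 3, 2, 3, 2], dec = [5, 4, 1, 3, 2, 3, 2, 1, 2, 1].
max_i inc[i]+dec[i]−1 = 5, with one witness 25, 17, 15, 9, 6.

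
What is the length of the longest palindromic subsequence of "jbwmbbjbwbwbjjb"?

11

One longest palindromic subsequence is jbwbbjbbwbj (positions 1,2,3,5,6,7,8,10,11,12,14); it reads the same forward and backward, and the interval DP gives dp[1][15] = 11.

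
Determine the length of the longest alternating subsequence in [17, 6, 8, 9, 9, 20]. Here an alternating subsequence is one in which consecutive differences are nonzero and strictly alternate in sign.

Track the best alternating length ending on an up-step vs a down-step at each position: up/down = 1/1, 1/2, 3/2, 3/2, 3/2, 3/1.
The maximum over both is 3; one such subsequence is 17, 6, 8.

3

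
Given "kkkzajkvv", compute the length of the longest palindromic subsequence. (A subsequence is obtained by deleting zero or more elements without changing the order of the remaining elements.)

4

One longest palindromic subsequence is kkkk (positions 1,2,3,7); it reads the same forward and backward, and the interval DP gives dp[1][9] = 4.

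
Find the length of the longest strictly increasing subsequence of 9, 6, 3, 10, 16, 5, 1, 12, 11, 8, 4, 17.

One longest increasing subsequence is 9, 10, 16, 17 (positions 1,4,5,12), of length 4; no longer one exists.

4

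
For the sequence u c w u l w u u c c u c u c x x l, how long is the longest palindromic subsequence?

One longest palindromic subsequence is luuccuul (positions 5,7,8,9,10,11,13,17); it reads the same forward and backward, and the interval DP gives dp[1][17] = 8.

8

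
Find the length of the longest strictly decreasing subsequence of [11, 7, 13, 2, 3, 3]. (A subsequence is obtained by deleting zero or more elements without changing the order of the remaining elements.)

3

Scanning left to right, the best length ending at each element is: 11→1, 7→2, 13→1, 2→3, 3→3, 3→3.
So the longest decreasing subsequence has length 3, e.g. 11, 7, 2.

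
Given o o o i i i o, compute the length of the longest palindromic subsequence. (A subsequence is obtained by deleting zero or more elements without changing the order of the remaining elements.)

Using dp[i][j] = 2 + dp[i+1][j−1] if the ends match, else max(dp[i+1][j], dp[i][j−1]):
dp[1][7] = 5. A witness is oiiio at positions 1,4,5,6,7.

5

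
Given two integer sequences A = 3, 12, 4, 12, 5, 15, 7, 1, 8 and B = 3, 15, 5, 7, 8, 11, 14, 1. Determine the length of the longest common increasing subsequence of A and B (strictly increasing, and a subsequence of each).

4

A longest common strictly increasing subsequence is 3, 5, 7, 8 (length 4); it appears in order in both A and B, and no longer such subsequence exists.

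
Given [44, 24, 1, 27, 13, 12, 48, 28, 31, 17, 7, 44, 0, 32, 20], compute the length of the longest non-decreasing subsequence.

Let dp[i] be the longest non-decreasing subsequence ending at position i. Then dp = [1, 1, 1, 2, 2, 2, 3, 3, 4, 3, 2, 5, 1, 5, 4].
The maximum is 5; one witness is 24, 27, 28, 31, 44 at positions 2,4,8,9,12.

5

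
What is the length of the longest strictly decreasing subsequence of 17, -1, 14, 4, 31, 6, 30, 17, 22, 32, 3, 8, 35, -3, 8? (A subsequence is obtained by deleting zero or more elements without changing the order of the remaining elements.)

5

Let dp[i] be the longest decreasing subsequence ending at position i. Then dp = [1, 2, 2, 3, 1, 3, 2, 3, 3, 1, 4, 4, 1, 5, 4].
The maximum is 5; one witness is 17, 14, 4, 3, -3 at positions 1,3,4,11,14.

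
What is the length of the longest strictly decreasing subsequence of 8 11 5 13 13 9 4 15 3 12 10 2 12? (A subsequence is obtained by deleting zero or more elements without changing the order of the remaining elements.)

5

One longest decreasing subsequence is 8, 5, 4, 3, 2 (positions 1,3,7,9,12), of length 5; no longer one exists.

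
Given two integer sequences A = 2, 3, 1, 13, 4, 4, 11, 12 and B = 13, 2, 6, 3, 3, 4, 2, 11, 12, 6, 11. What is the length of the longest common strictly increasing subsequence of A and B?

5

For each value that appears in both, track the longest common increasing run ending there.
The best achievable length is 5; one witness is 2, 3, 4, 11, 12 (A-positions 1,2,5,7,8, B-positions 2,4,6,8,9).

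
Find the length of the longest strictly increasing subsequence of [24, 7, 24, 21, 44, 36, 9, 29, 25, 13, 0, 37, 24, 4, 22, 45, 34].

Scanning left to right, the best length ending at each element is: 24→1, 7→1, 24→2, 21→2, 44→3, 36→3, 9→2, 29→3, 25→3, 13→3, 0→1, 37→4, 24→4, 4→2, 22→4, 45→5, 34→5.
So the longest increasing subsequence has length 5, e.g. 7, 24, 36, 37, 45.

5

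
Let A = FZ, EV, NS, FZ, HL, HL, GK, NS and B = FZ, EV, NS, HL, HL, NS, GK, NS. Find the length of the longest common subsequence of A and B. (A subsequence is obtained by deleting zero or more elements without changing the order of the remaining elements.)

7

A longest common subsequence is FZ, EV, NS, HL, HL, GK, NS (length 7); the LCS DP confirms no longer common subsequence exists.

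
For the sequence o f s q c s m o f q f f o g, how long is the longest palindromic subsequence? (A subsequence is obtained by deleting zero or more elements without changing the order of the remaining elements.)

One longest palindromic subsequence is offqffo (positions 1,2,9,10,11,12,13); it reads the same forward and backward, and the interval DP gives dp[1][14] = 7.

7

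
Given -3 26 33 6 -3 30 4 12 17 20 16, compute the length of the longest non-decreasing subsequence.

6

One longest non-decreasing subsequence is -3, -3, 4, 12, 17, 20 (positions 1,5,7,8,9,10), of length 6; no longer one exists.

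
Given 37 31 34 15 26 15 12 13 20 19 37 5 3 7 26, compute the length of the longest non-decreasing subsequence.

4

One longest non-decreasing subsequence is 15, 15, 20, 37 (positions 4,6,9,11), of length 4; no longer one exists.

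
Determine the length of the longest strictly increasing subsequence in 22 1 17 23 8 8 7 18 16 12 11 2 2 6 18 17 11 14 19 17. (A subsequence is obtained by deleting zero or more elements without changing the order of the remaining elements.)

6

Let dp[i] be the longest increasing subsequence ending at position i. Then dp = [1, 1, 2, 3, 2, 2, 2, 3, 3, 3, 3, 2, 2, 3, 4, 4, 4, 5, 6, 6].
The maximum is 6; one witness is 1, 2, 6, 11, 14, 19 at positions 2,12,14,17,18,19.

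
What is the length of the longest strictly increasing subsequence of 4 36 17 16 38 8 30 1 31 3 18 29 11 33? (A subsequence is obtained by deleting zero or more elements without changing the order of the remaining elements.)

5

One longest increasing subsequence is 4, 17, 30, 31, 33 (positions 1,3,7,9,14), of length 5; no longer one exists.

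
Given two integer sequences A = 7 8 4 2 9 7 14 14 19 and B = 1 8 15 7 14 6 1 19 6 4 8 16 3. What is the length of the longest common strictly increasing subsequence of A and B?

3

For each value that appears in both, track the longest common increasing run ending there.
The best achievable length is 3; one witness is 8, 14, 19 (A-positions 2,7,9, B-positions 2,5,8).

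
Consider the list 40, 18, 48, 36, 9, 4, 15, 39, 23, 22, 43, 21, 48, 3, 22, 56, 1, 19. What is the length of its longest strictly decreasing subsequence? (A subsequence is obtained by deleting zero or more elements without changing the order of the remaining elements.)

Let dp[i] be the longest decreasing subsequence ending at position i. Then dp = [1, 2, 1, 2, 3, 4, 3, 2, 3, 4, 2, 5, 1, 6, 4, 1, 7, 6].
The maximum is 7; one witness is 40, 36, 23, 22, 21, 3, 1 at positions 1,4,9,10,12,14,17.

7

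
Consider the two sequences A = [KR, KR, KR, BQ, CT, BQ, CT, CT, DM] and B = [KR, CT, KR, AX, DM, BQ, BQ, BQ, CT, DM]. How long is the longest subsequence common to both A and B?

6

Backtracking the LCS table gives one alignment: KR (A1,B1) → KR (A2,B3) → BQ (A4,B7) → BQ (A6,B8) → CT (A8,B9) → DM (A9,B10).
So the longest common subsequence has length 6.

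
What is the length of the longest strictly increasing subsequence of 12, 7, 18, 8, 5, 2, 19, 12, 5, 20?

Let dp[i] be the longest increasing subsequence ending at position i. Then dp = [1, 1, 2, 2, 1, 1, 3, 3, 2, 4].
The maximum is 4; one witness is 12, 18, 19, 20 at positions 1,3,7,10.

4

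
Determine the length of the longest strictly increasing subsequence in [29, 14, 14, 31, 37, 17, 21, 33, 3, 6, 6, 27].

One longest increasing subsequence is 14, 17, 21, 33 (positions 2,6,7,8), of length 4; no longer one exists.

4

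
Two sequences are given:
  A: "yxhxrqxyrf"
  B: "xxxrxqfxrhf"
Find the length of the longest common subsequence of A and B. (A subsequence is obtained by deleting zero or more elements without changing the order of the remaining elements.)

7

A longest common subsequence is xxrqxrf (length 7); the LCS DP confirms no longer common subsequence exists.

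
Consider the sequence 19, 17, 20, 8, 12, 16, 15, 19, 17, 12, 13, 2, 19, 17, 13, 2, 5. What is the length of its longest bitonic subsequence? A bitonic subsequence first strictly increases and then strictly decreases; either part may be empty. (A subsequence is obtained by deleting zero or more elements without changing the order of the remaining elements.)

One longest bitonic subsequence is 8, 12, 16, 17, 19, 17, 13, 5 (positions 4,5,6,9,13,14,15,17): it rises to 19 then falls. Length 8 is optimal.

8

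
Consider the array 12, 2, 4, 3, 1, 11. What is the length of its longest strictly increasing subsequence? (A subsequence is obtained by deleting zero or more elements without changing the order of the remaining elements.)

Scanning left to right, the best length ending at each element is: 12→1, 2→1, 4→2, 3→2, 1→1, 11→3.
So the longest increasing subsequence has length 3, e.g. 2, 4, 11.

3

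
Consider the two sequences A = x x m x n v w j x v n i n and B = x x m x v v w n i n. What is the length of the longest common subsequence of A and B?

9

Backtracking the LCS table gives one alignment: x (A1,B1) → x (A2,B2) → m (A3,B3) → x (A4,B4) → v (A6,B6) → w (A7,B7) → n (A11,B8) → i (A12,B9) → n (A13,B10).
So the longest common subsequence has length 9.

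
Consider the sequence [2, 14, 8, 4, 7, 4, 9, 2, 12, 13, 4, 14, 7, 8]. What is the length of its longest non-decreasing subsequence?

One longest non-decreasing subsequence is 2, 4, 7, 9, 12, 13, 14 (positions 1,4,5,7,9,10,12), of length 7; no longer one exists.

7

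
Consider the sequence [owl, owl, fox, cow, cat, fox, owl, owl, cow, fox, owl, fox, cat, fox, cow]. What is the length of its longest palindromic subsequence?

9

Using dp[i][j] = 2 + dp[i+1][j−1] if the ends match, else max(dp[i+1][j], dp[i][j−1]):
dp[1][15] = 9. A witness is cow cat fox owl fox owl fox cat cow at positions 4,5,6,7,10,11,12,13,15.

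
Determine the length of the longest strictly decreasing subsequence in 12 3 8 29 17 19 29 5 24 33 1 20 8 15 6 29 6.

One longest decreasing subsequence is 29, 24, 20, 8, 6 (positions 4,9,12,13,15), of length 5; no longer one exists.

5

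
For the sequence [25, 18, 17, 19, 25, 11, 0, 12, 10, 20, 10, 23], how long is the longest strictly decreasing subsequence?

Scanning left to right, the best length ending at each element is: 25→1, 18→2, 17→3, 19→2, 25→1, 11→4, 0→5, 12→4, 10→5, 20→2, 10→5, 23→2.
So the longest decreasing subsequence has length 5, e.g. 25, 18, 17, 11, 0.

5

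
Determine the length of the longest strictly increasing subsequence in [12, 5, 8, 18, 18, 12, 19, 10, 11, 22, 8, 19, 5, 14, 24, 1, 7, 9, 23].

Let dp[i] be the longest increasing subsequence ending at position i. Then dp = [1, 1, 2, 3, 3, 3, 4, 3, 4, 5, 2, 5, 1, 5, 6, 1, 2, 3, 6].
The maximum is 6; one witness is 5, 8, 18, 19, 22, 24 at positions 2,3,4,7,10,15.

6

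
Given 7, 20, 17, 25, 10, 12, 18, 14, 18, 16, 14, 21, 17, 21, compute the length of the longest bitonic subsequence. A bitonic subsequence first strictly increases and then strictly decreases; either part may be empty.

One longest bitonic subsequence is 7, 10, 12, 14, 18, 16, 14 (positions 1,5,6,8,9,10,11): it rises to 18 then falls. Length 7 is optimal.

7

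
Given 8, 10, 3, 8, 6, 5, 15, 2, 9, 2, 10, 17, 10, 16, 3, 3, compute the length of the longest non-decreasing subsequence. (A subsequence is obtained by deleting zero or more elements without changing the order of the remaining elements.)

6

Let dp[i] be the longest non-decreasing subsequence ending at position i. Then dp = [1, 2, 1, 2, 2, 2, 3, 1, 3, 2, 4, 5, 5, 6, 3, 4].
The maximum is 6; one witness is 8, 8, 9, 10, 10, 16 at positions 1,4,9,11,13,14.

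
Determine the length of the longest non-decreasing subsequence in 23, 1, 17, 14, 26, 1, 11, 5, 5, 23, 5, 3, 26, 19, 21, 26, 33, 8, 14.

9

Scanning left to right, the best length ending at each element is: 23→1, 1→1, 17→2, 14→2, 26→3, 1→2, 11→3, 5→3, 5→4, 23→5, 5→5, 3→3, 26→6, 19→6, 21→7, 26→8, 33→9, 8→6, 14→7.
So the longest non-decreasing subsequence has length 9, e.g. 1, 1, 5, 5, 5, 19, 21, 26, 33.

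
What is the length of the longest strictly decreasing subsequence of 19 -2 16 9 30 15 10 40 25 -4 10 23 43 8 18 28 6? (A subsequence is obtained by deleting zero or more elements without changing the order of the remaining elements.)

6

Scanning left to right, the best length ending at each element is: 19→1, -2→2, 16→2, 9→3, 30→1, 15→3, 10→4, 40→1, 25→2, -4→5, 10→4, 23→3, 43→1, 8→5, 18→4, 28→2, 6→6.
So the longest decreasing subsequence has length 6, e.g. 19, 16, 15, 10, 8, 6.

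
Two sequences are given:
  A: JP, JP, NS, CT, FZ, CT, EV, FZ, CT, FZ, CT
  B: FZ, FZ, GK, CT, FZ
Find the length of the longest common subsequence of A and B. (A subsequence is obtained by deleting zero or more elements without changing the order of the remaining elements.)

Backtracking the LCS table gives one alignment: FZ (A5,B1) → FZ (A8,B2) → CT (A9,B4) → FZ (A10,B5).
So the longest common subsequence has length 4.

4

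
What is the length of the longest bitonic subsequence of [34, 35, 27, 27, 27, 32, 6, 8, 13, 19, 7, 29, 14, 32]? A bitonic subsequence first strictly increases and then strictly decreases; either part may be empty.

6

One longest bitonic subsequence is 6, 8, 13, 19, 29, 14 (positions 7,8,9,10,12,13): it rises to 29 then falls. Length 6 is optimal.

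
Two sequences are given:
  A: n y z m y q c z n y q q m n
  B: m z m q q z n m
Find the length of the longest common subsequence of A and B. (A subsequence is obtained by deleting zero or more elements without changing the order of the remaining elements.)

6

Backtracking the LCS table gives one alignment: z (A3,B2) → m (A4,B3) → q (A6,B5) → z (A8,B6) → n (A9,B7) → m (A13,B8).
So the longest common subsequence has length 6.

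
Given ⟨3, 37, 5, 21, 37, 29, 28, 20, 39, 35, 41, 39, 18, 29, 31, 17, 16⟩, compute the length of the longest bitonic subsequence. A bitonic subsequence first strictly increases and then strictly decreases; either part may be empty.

10

One longest bitonic subsequence is 3, 5, 21, 37, 29, 28, 20, 18, 17, 16 (positions 1,3,4,5,6,7,8,13,16,17): it rises to 37 then falls. Length 10 is optimal.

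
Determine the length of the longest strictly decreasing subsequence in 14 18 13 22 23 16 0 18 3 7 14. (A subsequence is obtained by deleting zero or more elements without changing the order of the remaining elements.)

Let dp[i] be the longest decreasing subsequence ending at position i. Then dp = [1, 1, 2, 1, 1, 2, 3, 2, 3, 3, 3].
The maximum is 3; one witness is 14, 13, 0 at positions 1,3,7.

3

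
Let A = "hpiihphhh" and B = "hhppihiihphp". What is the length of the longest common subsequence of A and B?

7

A longest common subsequence is hpiihph (length 7); the LCS DP confirms no longer common subsequence exists.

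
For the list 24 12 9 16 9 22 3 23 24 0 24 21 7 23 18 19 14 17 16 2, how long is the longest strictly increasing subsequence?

5

One longest increasing subsequence is 12, 16, 22, 23, 24 (positions 2,4,6,8,9), of length 5; no longer one exists.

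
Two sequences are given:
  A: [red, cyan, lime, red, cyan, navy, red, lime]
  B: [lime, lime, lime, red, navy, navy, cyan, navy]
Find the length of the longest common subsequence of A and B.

4

A longest common subsequence is lime, red, cyan, navy (length 4); the LCS DP confirms no longer common subsequence exists.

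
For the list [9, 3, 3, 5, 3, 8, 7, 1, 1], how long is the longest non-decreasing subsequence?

4

Let dp[i] be the longest non-decreasing subsequence ending at position i. Then dp = [1, 1, 2, 3, 3, 4, 4, 1, 2].
The maximum is 4; one witness is 3, 3, 5, 8 at positions 2,3,4,6.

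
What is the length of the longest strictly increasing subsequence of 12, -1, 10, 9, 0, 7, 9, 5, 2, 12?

5

Scanning left to right, the best length ending at each element is: 12→1, -1→1, 10→2, 9→2, 0→2, 7→3, 9→4, 5→3, 2→3, 12→5.
So the longest increasing subsequence has length 5, e.g. -1, 0, 7, 9, 12.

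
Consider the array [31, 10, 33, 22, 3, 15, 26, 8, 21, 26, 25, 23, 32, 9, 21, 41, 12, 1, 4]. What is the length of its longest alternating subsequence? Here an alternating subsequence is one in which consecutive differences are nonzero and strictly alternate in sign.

13

Track the best alternating length ending on an up-step vs a down-step at each position: up/down = 1/1, 1/2, 3/1, 3/4, 1/4, 5/4, 5/4, 5/6, 7/6, 7/4, 7/8, 7/8, 9/4, 7/10, 11/10, 11/1, 11/12, 1/12, 13/12.
The maximum over both is 13; one such subsequence is 31, 10, 33, 3, 15, 8, 26, 25, 32, 9, 21, 1, 4.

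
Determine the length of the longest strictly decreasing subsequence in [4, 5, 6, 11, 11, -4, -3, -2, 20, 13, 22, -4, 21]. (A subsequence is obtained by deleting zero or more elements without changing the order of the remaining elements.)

3

Scanning left to right, the best length ending at each element is: 4→1, 5→1, 6→1, 11→1, 11→1, -4→2, -3→2, -2→2, 20→1, 13→2, 22→1, -4→3, 21→2.
So the longest decreasing subsequence has length 3, e.g. 4, -3, -4.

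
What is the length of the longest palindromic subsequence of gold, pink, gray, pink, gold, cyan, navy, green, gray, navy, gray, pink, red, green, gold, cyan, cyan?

Using dp[i][j] = 2 + dp[i+1][j−1] if the ends match, else max(dp[i+1][j], dp[i][j−1]):
dp[1][17] = 9. A witness is gold pink gray navy gray navy gray pink gold at positions 1,2,3,7,9,10,11,12,15.

9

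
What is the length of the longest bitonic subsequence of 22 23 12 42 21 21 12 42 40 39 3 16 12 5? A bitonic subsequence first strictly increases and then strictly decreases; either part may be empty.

One longest bitonic subsequence is 22, 23, 42, 40, 39, 16, 12, 5 (positions 1,2,4,9,10,12,13,14): it rises to 42 then falls. Length 8 is optimal.

8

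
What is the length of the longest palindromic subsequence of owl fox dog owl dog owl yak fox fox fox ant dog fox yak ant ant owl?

9

Using dp[i][j] = 2 + dp[i+1][j−1] if the ends match, else max(dp[i+1][j], dp[i][j−1]):
dp[1][17] = 9. A witness is owl fox dog fox fox fox dog fox owl at positions 1,2,3,8,9,10,12,13,17.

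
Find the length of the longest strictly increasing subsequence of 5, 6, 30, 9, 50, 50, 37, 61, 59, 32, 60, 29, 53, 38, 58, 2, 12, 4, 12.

6

Scanning left to right, the best length ending at each element is: 5→1, 6→2, 30→3, 9→3, 50→4, 50→4, 37→4, 61→5, 59→5, 32→4, 60→6, 29→4, 53→5, 38→5, 58→6, 2→1, 12→4, 4→2, 12→4.
So the longest increasing subsequence has length 6, e.g. 5, 6, 30, 50, 59, 60.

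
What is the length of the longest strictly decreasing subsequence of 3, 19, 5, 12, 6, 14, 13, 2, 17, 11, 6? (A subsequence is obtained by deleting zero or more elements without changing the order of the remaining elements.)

5

Scanning left to right, the best length ending at each element is: 3→1, 19→1, 5→2, 12→2, 6→3, 14→2, 13→3, 2→4, 17→2, 11→4, 6→5.
So the longest decreasing subsequence has length 5, e.g. 19, 14, 13, 11, 6.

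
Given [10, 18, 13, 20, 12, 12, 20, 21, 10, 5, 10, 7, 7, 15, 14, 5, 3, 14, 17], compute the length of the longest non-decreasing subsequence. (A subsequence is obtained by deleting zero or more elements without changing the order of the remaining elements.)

6

Scanning left to right, the best length ending at each element is: 10→1, 18→2, 13→2, 20→3, 12→2, 12→3, 20→4, 21→5, 10→2, 5→1, 10→3, 7→2, 7→3, 15→4, 14→4, 5→2, 3→1, 14→5, 17→6.
So the longest non-decreasing subsequence has length 6, e.g. 10, 12, 12, 14, 14, 17.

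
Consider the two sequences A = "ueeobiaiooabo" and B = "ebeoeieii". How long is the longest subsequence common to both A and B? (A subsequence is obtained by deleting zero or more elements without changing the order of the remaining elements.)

A longest common subsequence is eeoii (length 5); the LCS DP confirms no longer common subsequence exists.

5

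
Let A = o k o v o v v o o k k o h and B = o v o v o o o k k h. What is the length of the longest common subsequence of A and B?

A longest common subsequence is oovoookkh (length 9); the LCS DP confirms no longer common subsequence exists.

9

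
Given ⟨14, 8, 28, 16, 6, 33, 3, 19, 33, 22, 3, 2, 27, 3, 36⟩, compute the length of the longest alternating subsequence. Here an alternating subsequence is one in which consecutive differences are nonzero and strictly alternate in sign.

11

Track the best alternating length ending on an up-step vs a down-step at each position: up/down = 1/1, 1/2, 3/1, 3/4, 1/4, 5/1, 1/6, 7/6, 7/1, 7/8, 1/8, 1/8, 9/8, 9/10, 11/1.
The maximum over both is 11; one such subsequence is 14, 8, 28, 16, 33, 3, 33, 22, 27, 3, 36.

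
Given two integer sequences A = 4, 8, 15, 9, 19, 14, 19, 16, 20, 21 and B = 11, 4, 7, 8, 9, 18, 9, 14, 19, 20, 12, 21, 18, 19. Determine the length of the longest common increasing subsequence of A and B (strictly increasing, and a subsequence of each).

7

A longest common strictly increasing subsequence is 4, 8, 9, 14, 19, 20, 21 (length 7); it appears in order in both A and B, and no longer such subsequence exists.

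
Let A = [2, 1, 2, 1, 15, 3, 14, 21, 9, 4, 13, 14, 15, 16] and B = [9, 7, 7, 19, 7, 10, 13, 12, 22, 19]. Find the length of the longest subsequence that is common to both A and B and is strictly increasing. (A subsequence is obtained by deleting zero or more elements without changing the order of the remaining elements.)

2

For each value that appears in both, track the longest common increasing run ending there.
The best achievable length is 2; one witness is 9, 13 (A-positions 9,11, B-positions 1,7).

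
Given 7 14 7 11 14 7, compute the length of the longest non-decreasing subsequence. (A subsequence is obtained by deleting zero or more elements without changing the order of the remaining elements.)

4

Scanning left to right, the best length ending at each element is: 7→1, 14→2, 7→2, 11→3, 14→4, 7→3.
So the longest non-decreasing subsequence has length 4, e.g. 7, 7, 11, 14.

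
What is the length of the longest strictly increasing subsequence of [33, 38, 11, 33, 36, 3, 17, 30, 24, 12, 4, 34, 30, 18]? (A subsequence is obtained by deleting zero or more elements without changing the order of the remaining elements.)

Scanning left to right, the best length ending at each element is: 33→1, 38→2, 11→1, 33→2, 36→3, 3→1, 17→2, 30→3, 24→3, 12→2, 4→2, 34→4, 30→4, 18→3.
So the longest increasing subsequence has length 4, e.g. 11, 17, 30, 34.

4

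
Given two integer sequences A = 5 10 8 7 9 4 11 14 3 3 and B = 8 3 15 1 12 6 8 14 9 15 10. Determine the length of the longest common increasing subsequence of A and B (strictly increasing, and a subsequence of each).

A longest common strictly increasing subsequence is 8, 14 (length 2); it appears in order in both A and B, and no longer such subsequence exists.

2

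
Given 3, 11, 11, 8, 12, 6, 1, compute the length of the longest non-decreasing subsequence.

Scanning left to right, the best length ending at each element is: 3→1, 11→2, 11→3, 8→2, 12→4, 6→2, 1→1.
So the longest non-decreasing subsequence has length 4, e.g. 3, 11, 11, 12.

4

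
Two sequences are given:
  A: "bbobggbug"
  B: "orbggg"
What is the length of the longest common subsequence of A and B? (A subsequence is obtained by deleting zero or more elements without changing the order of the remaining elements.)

5

Backtracking the LCS table gives one alignment: o (A3,B1) → b (A4,B3) → g (A5,B4) → g (A6,B5) → g (A9,B6).
So the longest common subsequence has length 5.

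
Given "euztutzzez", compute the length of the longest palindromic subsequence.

7

Using dp[i][j] = 2 + dp[i+1][j−1] if the ends match, else max(dp[i+1][j], dp[i][j−1]):
dp[1][10] = 7. A witness is eztutze at positions 1,3,4,5,6,8,9.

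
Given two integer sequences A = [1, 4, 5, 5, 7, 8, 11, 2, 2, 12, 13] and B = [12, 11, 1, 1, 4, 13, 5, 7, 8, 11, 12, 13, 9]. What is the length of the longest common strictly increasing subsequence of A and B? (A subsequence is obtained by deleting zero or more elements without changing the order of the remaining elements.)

8

A longest common strictly increasing subsequence is 1, 4, 5, 7, 8, 11, 12, 13 (length 8); it appears in order in both A and B, and no longer such subsequence exists.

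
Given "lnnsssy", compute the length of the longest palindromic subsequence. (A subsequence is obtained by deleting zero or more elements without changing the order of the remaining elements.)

One longest palindromic subsequence is sss (positions 4,5,6); it reads the same forward and backward, and the interval DP gives dp[1][7] = 3.

3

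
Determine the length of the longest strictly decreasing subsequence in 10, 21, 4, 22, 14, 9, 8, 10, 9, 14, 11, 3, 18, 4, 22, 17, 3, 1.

Scanning left to right, the best length ending at each element is: 10→1, 21→1, 4→2, 22→1, 14→2, 9→3, 8→4, 10→3, 9→4, 14→2, 11→3, 3→5, 18→2, 4→5, 22→1, 17→3, 3→6, 1→7.
So the longest decreasing subsequence has length 7, e.g. 21, 14, 9, 8, 4, 3, 1.

7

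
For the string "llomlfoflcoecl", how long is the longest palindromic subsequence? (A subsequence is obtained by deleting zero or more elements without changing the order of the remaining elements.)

One longest palindromic subsequence is lolfoflol (positions 1,3,5,6,7,8,9,11,14); it reads the same forward and backward, and the interval DP gives dp[1][14] = 9.

9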